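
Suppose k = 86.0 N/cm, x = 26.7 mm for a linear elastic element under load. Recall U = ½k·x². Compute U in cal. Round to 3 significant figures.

0.733 cal

Directly: U = ½kx².
k = 86.0 N/cm = 8600 N/m; x = 26.7 mm = 0.02670 m.
U = 3.065 J
3.065 J × (1 cal / 4.184 J) = 0.7327 cal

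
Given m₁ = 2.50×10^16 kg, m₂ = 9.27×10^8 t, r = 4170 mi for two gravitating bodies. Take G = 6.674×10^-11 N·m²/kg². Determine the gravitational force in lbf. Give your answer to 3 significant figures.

7720 lbf

From Newton's law of gravitation: F = Gm₁m₂/r².
m₁ = 2.50×10^16 kg; m₂ = 9.27×10^8 t = 9.270×10^11 kg; r = 4170 mi = 6.711×10^6 m; G = 6.674×10^-11 N·m²/kg².
F = 34343 N
34343 N × (1 lbf / 4.448 N) = 7721 lbf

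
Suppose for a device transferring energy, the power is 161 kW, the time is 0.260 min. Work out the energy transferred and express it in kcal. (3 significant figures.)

600 kcal

Solving P = W/t for W: W = P·t.
P = 161 kW = 1.610×10^5 W; t = 0.260 min = 15.60 s.
W = 2.512×10^6 J
2.512×10^6 J × (1 kcal / 4184 J) = 600.3 kcal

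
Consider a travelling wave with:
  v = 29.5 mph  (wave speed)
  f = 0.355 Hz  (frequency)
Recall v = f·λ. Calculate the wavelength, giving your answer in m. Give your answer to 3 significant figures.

Rearranging v = f·λ for λ: λ = v/f.
v = 29.5 mph = 13.19 m/s; f = 0.355 Hz.
λ = 37.15 m

37.1 m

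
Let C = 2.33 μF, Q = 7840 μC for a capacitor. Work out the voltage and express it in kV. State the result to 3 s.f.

3.36 kV

Rearranging: V = Q/C.
C = 2.33 μF = 2.330×10^-6 F; Q = 7840 μC = 0.007840 C.
V = 3365 V
3365 V × (1 kV / 1000 V) = 3.365 kV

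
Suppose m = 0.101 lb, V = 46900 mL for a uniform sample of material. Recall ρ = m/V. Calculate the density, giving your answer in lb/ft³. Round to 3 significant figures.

0.0610 lb/ft³

Directly: ρ = m/V.
m = 0.101 lb = 0.04581 kg; V = 46900 mL = 0.04690 m³.
ρ = 0.9768 kg/m³
0.9768 kg/m³ × (1 lb/ft³ / 16.02 kg/m³) = 0.06098 lb/ft³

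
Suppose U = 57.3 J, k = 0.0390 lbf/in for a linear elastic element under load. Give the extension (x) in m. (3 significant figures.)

Solving U = ½k·x² for x: x = √(2U/k).
U = 57.3 J; k = 0.0390 lbf/in = 6.830 N/m.
x = 4.096 m

4.10 m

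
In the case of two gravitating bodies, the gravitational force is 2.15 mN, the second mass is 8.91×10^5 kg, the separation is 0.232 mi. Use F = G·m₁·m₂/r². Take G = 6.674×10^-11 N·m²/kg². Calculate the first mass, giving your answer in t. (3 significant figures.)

5040 t

Rearranging: m₁ = F·r²/(G·m₂).
F = 2.15 mN = 0.002150 N; m₂ = 8.91×10^5 kg; r = 0.232 mi = 373.4 m; G = 6.674×10^-11 N·m²/kg².
m₁ = 5.040×10^6 kg
5.040×10^6 kg × (1 t / 1000 kg) = 5040 t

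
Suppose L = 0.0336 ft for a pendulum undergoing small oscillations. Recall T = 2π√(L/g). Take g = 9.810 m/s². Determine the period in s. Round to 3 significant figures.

T is given directly by: T = 2π√(L/g).
L = 0.0336 ft = 0.01024 m; g = 9.810 m/s².
T = 0.2030 s

0.203 s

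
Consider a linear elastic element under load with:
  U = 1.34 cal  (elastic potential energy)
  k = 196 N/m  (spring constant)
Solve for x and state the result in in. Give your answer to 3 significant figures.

Rearranging U = ½k·x² for x: x = √(2U/k).
U = 1.34 cal = 5.607 J; k = 196 N/m.
x = 0.2392 m
0.2392 m × (1 in / 0.02540 m) = 9.417 in

9.42 in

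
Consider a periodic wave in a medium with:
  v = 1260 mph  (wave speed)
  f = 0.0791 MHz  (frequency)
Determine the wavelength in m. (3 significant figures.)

Solving v = f·λ for λ: λ = v/f.
v = 1260 mph = 563.3 m/s; f = 0.0791 MHz = 79100 Hz.
λ = 0.007121 m

0.00712 m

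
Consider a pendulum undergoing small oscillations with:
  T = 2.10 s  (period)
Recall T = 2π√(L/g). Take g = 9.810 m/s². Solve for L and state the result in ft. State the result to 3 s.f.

Rearranging: L = g·(T/2π)².
T = 2.10 s; g = 9.810 m/s².
L = 1.096 m
1.096 m × (1 ft / 0.3048 m) = 3.595 ft

3.60 ft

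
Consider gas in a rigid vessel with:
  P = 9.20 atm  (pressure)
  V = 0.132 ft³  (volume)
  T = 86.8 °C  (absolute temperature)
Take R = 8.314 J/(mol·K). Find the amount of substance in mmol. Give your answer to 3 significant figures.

Rearranging: n = PV/(RT).
P = 9.20 atm = 9.322×10^5 Pa; V = 0.132 ft³ = 0.003738 m³; T = 86.8 °C = 359.9 K; R = 8.314 J/(mol·K).
n = 1.164 mol
1.164 mol × (1 mmol / 0.001000 mol) = 1164 mmol

1160 mmol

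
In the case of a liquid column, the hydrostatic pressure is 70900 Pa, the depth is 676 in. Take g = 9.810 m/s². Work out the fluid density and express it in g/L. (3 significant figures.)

Solving P = ρ·g·h for ρ: ρ = P/(g·h).
P = 70900 Pa; h = 676 in = 17.17 m; g = 9.810 m/s².
ρ = 420.9 kg/m³
Since 1 g/L = 1 kg/m³, 420.9 g/L.

421 g/L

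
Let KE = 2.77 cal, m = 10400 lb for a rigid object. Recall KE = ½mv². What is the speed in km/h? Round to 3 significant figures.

Solving KE = ½mv² for v: v = √(2·KE/m).
KE = 2.77 cal = 11.59 J; m = 10400 lb = 4717 kg.
v = 0.07010 m/s
0.07010 m/s × (1 km/h / 0.2778 m/s) = 0.2524 km/h

0.252 km/h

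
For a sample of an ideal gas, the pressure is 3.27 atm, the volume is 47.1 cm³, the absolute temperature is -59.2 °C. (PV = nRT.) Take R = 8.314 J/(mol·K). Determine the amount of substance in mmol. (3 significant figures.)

From the ideal-gas law: n = PV/(RT).
P = 3.27 atm = 3.313×10^5 Pa; V = 47.1 cm³ = 4.710×10^-5 m³; T = -59.2 °C = 213.9 K; R = 8.314 J/(mol·K).
n = 0.008773 mol
0.008773 mol × (1 mmol / 0.001000 mol) = 8.773 mmol

8.77 mmol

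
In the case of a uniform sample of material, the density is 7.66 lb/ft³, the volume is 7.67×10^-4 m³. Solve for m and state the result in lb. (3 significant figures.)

0.207 lb

Rearranging: m = ρV.
ρ = 7.66 lb/ft³ = 122.7 kg/m³; V = 7.67×10^-4 m³.
m = 0.09411 kg
0.09411 kg × (1 lb / 0.4536 kg) = 0.2075 lb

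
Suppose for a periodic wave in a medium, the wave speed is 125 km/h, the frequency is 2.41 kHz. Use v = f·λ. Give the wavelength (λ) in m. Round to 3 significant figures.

0.0144 m

Solving v = f·λ for λ: λ = v/f.
v = 125 km/h = 34.72 m/s; f = 2.41 kHz = 2410 Hz.
λ = 0.01441 m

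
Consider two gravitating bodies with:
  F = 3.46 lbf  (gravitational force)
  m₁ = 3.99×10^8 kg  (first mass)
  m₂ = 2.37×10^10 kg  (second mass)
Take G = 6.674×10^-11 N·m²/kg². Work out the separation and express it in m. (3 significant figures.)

6400 m

From Newton's law of gravitation: r = √(G·m₁m₂/F).
F = 3.46 lbf = 15.39 N; m₁ = 3.99×10^8 kg; m₂ = 2.37×10^10 kg; G = 6.674×10^-11 N·m²/kg².
r = 6404 m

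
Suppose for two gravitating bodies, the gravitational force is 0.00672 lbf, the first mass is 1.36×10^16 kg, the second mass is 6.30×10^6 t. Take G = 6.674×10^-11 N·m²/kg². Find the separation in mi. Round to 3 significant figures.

Rearranging: r = √(G·m₁m₂/F).
F = 0.00672 lbf = 0.02989 N; m₁ = 1.36×10^16 kg; m₂ = 6.30×10^6 t = 6.300×10^9 kg; G = 6.674×10^-11 N·m²/kg².
r = 4.374×10^8 m
4.374×10^8 m × (1 mi / 1609 m) = 2.718×10^5 mi

2.72×10^5 mi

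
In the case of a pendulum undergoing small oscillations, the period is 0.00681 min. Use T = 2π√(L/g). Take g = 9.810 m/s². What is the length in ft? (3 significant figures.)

0.136 ft

Rearranging: L = g·(T/2π)².
T = 0.00681 min = 0.4086 s; g = 9.810 m/s².
L = 0.04149 m
0.04149 m × (1 ft / 0.3048 m) = 0.1361 ft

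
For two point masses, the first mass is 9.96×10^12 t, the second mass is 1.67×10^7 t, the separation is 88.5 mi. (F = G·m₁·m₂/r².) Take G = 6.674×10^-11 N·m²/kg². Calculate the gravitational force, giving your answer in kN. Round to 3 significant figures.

547 kN

F is given directly by: F = Gm₁m₂/r².
m₁ = 9.96×10^12 t = 9.960×10^15 kg; m₂ = 1.67×10^7 t = 1.670×10^10 kg; r = 88.5 mi = 1.424×10^5 m; G = 6.674×10^-11 N·m²/kg².
F = 5.472×10^5 N  (the unit combination reduces to kg·m/s² = N)
5.472×10^5 N × (1 kN / 1000 N) = 547.2 kN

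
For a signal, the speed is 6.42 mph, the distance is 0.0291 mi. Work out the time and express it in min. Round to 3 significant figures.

0.272 min

Rearranging: t = d/v.
v = 6.42 mph = 2.870 m/s; d = 0.0291 mi = 46.83 m.
t = 16.32 s
16.32 s × (1 min / 60.00 s) = 0.2720 min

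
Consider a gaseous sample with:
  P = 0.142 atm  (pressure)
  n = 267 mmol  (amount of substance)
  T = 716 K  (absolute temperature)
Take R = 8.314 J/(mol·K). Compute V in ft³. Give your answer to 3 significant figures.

From the ideal-gas law: V = nRT/P.
P = 0.142 atm = 14388 Pa; n = 267 mmol = 0.2670 mol; T = 716 K; R = 8.314 J/(mol·K).
V = 0.1105 m³
0.1105 m³ × (1 ft³ / 0.02832 m³) = 3.901 ft³

3.90 ft³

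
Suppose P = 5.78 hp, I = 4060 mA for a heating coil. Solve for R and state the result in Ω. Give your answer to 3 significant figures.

261 Ω

Rearranging P = I²R for R: R = P/I².
P = 5.78 hp = 4310 W; I = 4060 mA = 4.060 A.
R = 261.5 Ω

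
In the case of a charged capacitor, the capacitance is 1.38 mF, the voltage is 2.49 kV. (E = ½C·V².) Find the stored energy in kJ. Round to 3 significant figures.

4.28 kJ

E is given directly by: E = ½CV².
C = 1.38 mF = 0.001380 F; V = 2.49 kV = 2490 V.
E = 4278 J  (the unit combination reduces to kg·m²/s² = J)
4278 J × (1 kJ / 1000 J) = 4.278 kJ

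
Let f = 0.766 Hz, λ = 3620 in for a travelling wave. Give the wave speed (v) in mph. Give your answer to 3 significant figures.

v is given directly by: v = fλ.
f = 0.766 Hz; λ = 3620 in = 91.95 m.
v = 70.43 m/s
70.43 m/s × (1 mph / 0.4470 m/s) = 157.6 mph

158 mph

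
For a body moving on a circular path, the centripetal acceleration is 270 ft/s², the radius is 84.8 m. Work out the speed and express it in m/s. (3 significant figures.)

83.5 m/s

Rearranging: v = √(a·r).
a = 270 ft/s² = 82.30 m/s²; r = 84.8 m.
v = 83.54 m/s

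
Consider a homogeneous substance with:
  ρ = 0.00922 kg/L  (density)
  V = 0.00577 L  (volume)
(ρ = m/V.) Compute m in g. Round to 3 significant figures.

Rearranging: m = ρV.
ρ = 0.00922 kg/L = 9.220 kg/m³; V = 0.00577 L = 5.770×10^-6 m³.
m = 5.320×10^-5 kg
5.320×10^-5 kg × (1 g / 0.001000 kg) = 0.05320 g

0.0532 g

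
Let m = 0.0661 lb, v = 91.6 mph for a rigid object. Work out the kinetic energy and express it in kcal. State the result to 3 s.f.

0.00601 kcal

Directly: KE = ½mv².
m = 0.0661 lb = 0.02998 kg; v = 91.6 mph = 40.95 m/s.
KE = 25.14 J  (the unit combination reduces to kg·m²/s² = J)
25.14 J × (1 kcal / 4184 J) = 0.006008 kcal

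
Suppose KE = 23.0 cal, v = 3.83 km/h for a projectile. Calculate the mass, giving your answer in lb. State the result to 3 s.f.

375 lb

Rearranging KE = ½mv² for m: m = 2·KE/v².
KE = 23.0 cal = 96.23 J; v = 3.83 km/h = 1.064 m/s.
m = 170.0 kg
170.0 kg × (1 lb / 0.4536 kg) = 374.9 lb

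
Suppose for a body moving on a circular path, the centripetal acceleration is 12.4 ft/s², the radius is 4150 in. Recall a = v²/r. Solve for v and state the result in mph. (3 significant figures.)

44.6 mph

Rearranging a = v²/r for v: v = √(a·r).
a = 12.4 ft/s² = 3.780 m/s²; r = 4150 in = 105.4 m.
v = 19.96 m/s
19.96 m/s × (1 mph / 0.4470 m/s) = 44.65 mph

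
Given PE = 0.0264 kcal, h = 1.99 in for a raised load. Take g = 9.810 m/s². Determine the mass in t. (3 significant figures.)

Rearranging PE = m·g·h for m: m = PE/(g·h).
PE = 0.0264 kcal = 110.5 J; h = 1.99 in = 0.05055 m; g = 9.810 m/s².
m = 222.8 kg
222.8 kg × (1 t / 1000 kg) = 0.2228 t

0.223 t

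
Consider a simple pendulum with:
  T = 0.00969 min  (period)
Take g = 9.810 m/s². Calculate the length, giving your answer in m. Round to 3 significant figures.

Rearranging: L = g·(T/2π)².
T = 0.00969 min = 0.5814 s; g = 9.810 m/s².
L = 0.08400 m

0.0840 m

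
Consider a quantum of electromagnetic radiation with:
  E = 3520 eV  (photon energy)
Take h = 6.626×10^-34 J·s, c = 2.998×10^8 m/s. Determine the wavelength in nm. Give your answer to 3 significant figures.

Rearranging E = h·c/λ for λ: λ = hc/E.
E = 3520 eV = 5.640×10^-16 J; h = 6.626×10^-34 J·s; c = 2.998×10^8 m/s.
λ = 3.522×10^-10 m
3.522×10^-10 m × (1 nm / 1.000×10^-9 m) = 0.3522 nm

0.352 nm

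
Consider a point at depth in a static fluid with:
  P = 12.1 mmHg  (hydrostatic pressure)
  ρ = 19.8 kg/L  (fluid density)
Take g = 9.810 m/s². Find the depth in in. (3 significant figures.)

Rearranging P = ρ·g·h for h: h = P/(ρ·g).
P = 12.1 mmHg = 1613 Pa; ρ = 19.8 kg/L = 19800 kg/m³; g = 9.810 m/s².
h = 0.008305 m
0.008305 m × (1 in / 0.02540 m) = 0.3270 in

0.327 in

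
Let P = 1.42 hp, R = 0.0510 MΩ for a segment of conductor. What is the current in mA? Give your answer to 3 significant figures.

144 mA

Rearranging P = I²R for I: I = √(P/R).
P = 1.42 hp = 1059 W; R = 0.0510 MΩ = 51000 Ω.
I = 0.1441 A
0.1441 A × (1 mA / 0.001000 A) = 144.1 mA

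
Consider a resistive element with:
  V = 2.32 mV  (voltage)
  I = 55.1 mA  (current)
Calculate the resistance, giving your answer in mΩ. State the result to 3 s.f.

42.1 mΩ

From Ohm's law: R = V/I.
V = 2.32 mV = 0.002320 V; I = 55.1 mA = 0.05510 A.
R = 0.04211 Ω
0.04211 Ω × (1 mΩ / 0.001000 Ω) = 42.11 mΩ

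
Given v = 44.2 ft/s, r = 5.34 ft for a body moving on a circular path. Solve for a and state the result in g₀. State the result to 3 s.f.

11.4 g₀

Directly: a = v²/r.
v = 44.2 ft/s = 13.47 m/s; r = 5.34 ft = 1.628 m.
a = 111.5 m/s²
111.5 m/s² × (1 g₀ / 9.807 m/s²) = 11.37 g₀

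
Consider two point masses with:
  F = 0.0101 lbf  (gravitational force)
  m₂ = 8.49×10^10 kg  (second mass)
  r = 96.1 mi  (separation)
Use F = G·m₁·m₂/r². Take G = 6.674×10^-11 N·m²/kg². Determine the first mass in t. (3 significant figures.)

1.90×10^5 t

From Newton's law of gravitation: m₁ = F·r²/(G·m₂).
F = 0.0101 lbf = 0.04493 N; m₂ = 8.49×10^10 kg; r = 96.1 mi = 1.547×10^5 m; G = 6.674×10^-11 N·m²/kg².
m₁ = 1.897×10^8 kg
1.897×10^8 kg × (1 t / 1000 kg) = 1.897×10^5 t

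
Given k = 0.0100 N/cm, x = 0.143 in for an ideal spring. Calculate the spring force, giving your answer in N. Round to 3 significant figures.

0.00363 N

F is given directly by: F = kx.
k = 0.0100 N/cm = 1.000 N/m; x = 0.143 in = 0.003632 m.
F = 0.003632 N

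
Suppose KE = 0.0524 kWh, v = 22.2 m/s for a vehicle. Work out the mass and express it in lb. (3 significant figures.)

Rearranging KE = ½mv² for m: m = 2·KE/v².
KE = 0.0524 kWh = 1.886×10^5 J; v = 22.2 m/s.
m = 765.5 kg
765.5 kg × (1 lb / 0.4536 kg) = 1688 lb

1690 lb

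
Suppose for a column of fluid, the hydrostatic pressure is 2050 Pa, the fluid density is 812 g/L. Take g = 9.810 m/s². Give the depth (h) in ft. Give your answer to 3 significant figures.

0.844 ft

Solving P = ρ·g·h for h: h = P/(ρ·g).
P = 2050 Pa; ρ = 812 g/L = 812.0 kg/m³; g = 9.810 m/s².
h = 0.2574 m
0.2574 m × (1 ft / 0.3048 m) = 0.8443 ft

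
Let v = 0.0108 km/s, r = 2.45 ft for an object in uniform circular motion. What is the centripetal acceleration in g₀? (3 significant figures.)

15.9 g₀

a is given directly by: a = v²/r.
v = 0.0108 km/s = 10.80 m/s; r = 2.45 ft = 0.7468 m.
a = 156.2 m/s²
156.2 m/s² × (1 g₀ / 9.807 m/s²) = 15.93 g₀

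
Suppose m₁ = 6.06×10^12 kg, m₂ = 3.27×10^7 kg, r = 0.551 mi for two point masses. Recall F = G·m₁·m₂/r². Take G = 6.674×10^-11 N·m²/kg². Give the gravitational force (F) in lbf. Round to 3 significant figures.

F is given directly by: F = Gm₁m₂/r².
m₁ = 6.06×10^12 kg; m₂ = 3.27×10^7 kg; r = 0.551 mi = 886.7 m; G = 6.674×10^-11 N·m²/kg².
F = 16819 N  (the unit combination reduces to kg·m/s² = N)
16819 N × (1 lbf / 4.448 N) = 3781 lbf

3780 lbf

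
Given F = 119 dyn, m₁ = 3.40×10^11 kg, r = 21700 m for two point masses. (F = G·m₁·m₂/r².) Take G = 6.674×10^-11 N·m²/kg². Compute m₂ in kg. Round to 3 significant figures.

24700 kg

Solving F = G·m₁·m₂/r² for m₂: m₂ = F·r²/(G·m₁).
F = 119 dyn = 0.001190 N; m₁ = 3.40×10^11 kg; r = 21700 m; G = 6.674×10^-11 N·m²/kg².
m₂ = 24695 kg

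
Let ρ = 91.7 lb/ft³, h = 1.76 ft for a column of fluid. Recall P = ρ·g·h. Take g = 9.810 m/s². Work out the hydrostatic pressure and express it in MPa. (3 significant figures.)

P is given directly by: P = ρgh.
ρ = 91.7 lb/ft³ = 1469 kg/m³; h = 1.76 ft = 0.5364 m; g = 9.810 m/s².
P = 7730 Pa  (the unit combination reduces to kg/(m·s²) = Pa)
7730 Pa × (1 MPa / 1.000×10^6 Pa) = 0.007730 MPa

0.00773 MPa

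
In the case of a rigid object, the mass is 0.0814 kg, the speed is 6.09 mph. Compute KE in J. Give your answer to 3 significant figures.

KE is given directly by: KE = ½mv².
m = 0.0814 kg; v = 6.09 mph = 2.722 m/s.
KE = 0.3017 J  (the unit combination reduces to kg·m²/s² = J)

0.302 J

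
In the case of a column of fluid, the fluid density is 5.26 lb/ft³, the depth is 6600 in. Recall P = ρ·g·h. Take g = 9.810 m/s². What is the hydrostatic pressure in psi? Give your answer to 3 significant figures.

Directly: P = ρgh.
ρ = 5.26 lb/ft³ = 84.26 kg/m³; h = 6600 in = 167.6 m; g = 9.810 m/s².
P = 1.386×10^5 Pa
1.386×10^5 Pa × (1 psi / 6895 Pa) = 20.10 psi

20.1 psi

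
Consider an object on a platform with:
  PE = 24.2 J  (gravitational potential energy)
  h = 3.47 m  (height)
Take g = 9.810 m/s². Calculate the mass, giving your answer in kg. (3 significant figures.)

0.711 kg

Rearranging: m = PE/(g·h).
PE = 24.2 J; h = 3.47 m; g = 9.810 m/s².
m = 0.7109 kg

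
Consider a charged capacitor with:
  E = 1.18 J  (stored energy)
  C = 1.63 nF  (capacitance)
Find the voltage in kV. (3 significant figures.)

Rearranging: V = √(2E/C).
E = 1.18 J; C = 1.63 nF = 1.630×10^-9 F.
V = 38051 V
38051 V × (1 kV / 1000 V) = 38.05 kV

38.1 kV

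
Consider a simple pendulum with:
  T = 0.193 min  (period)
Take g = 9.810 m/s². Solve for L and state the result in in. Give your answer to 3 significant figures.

1310 in

Solving T = 2π√(L/g) for L: L = g·(T/2π)².
T = 0.193 min = 11.58 s; g = 9.810 m/s².
L = 33.32 m
33.32 m × (1 in / 0.02540 m) = 1312 in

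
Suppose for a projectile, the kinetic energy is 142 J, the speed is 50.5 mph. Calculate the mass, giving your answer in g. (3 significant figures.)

Rearranging KE = ½mv² for m: m = 2·KE/v².
KE = 142 J; v = 50.5 mph = 22.58 m/s.
m = 0.5572 kg
0.5572 kg × (1 g / 0.001000 kg) = 557.2 g

557 g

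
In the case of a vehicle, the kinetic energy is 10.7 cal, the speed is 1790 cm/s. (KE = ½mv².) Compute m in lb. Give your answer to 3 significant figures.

0.616 lb

Rearranging KE = ½mv² for m: m = 2·KE/v².
KE = 10.7 cal = 44.77 J; v = 1790 cm/s = 17.90 m/s.
m = 0.2794 kg
0.2794 kg × (1 lb / 0.4536 kg) = 0.6161 lb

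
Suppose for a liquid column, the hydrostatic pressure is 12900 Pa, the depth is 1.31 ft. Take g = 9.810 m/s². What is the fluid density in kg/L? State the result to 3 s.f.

3.29 kg/L

Solving P = ρ·g·h for ρ: ρ = P/(g·h).
P = 12900 Pa; h = 1.31 ft = 0.3993 m; g = 9.810 m/s².
ρ = 3293 kg/m³
3293 kg/m³ × (1 kg/L / 1000 kg/m³) = 3.293 kg/L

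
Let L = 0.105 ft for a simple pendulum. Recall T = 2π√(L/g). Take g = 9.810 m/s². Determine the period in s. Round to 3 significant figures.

T is given directly by: T = 2π√(L/g).
L = 0.105 ft = 0.03200 m; g = 9.810 m/s².
T = 0.3589 s

0.359 s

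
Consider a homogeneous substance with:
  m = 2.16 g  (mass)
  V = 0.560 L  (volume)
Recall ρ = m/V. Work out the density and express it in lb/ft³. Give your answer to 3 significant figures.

Directly: ρ = m/V.
m = 2.16 g = 0.002160 kg; V = 0.560 L = 5.600×10^-4 m³.
ρ = 3.857 kg/m³
3.857 kg/m³ × (1 lb/ft³ / 16.02 kg/m³) = 0.2408 lb/ft³

0.241 lb/ft³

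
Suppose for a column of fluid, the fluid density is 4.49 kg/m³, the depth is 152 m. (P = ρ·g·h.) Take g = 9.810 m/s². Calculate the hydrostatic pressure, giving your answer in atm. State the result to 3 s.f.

Directly: P = ρgh.
ρ = 4.49 kg/m³; h = 152 m; g = 9.810 m/s².
P = 6695 Pa
6695 Pa × (1 atm / 1.013×10^5 Pa) = 0.06608 atm

0.0661 atm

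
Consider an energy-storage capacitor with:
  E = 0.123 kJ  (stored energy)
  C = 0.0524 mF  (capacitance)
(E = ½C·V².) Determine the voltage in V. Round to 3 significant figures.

2170 V

Rearranging: V = √(2E/C).
E = 0.123 kJ = 123.0 J; C = 0.0524 mF = 5.240×10^-5 F.
V = 2167 V  (the unit combination reduces to kg·m²/(A·s³) = V)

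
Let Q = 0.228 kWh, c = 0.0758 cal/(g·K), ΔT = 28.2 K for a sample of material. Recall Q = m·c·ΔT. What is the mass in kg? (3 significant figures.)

Rearranging Q = m·c·ΔT for m: m = Q/(c·ΔT).
Q = 0.228 kWh = 8.208×10^5 J; c = 0.0758 cal/(g·K) = 317.1 J/(kg·K); ΔT = 28.2 K.
m = 91.78 kg

91.8 kg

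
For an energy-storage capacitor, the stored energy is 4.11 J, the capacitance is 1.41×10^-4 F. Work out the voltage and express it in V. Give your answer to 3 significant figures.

Solving E = ½C·V² for V: V = √(2E/C).
E = 4.11 J; C = 1.41×10^-4 F.
V = 241.4 V

241 V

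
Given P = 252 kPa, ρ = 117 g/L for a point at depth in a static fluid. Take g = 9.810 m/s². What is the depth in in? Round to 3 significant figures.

8640 in

Rearranging P = ρ·g·h for h: h = P/(ρ·g).
P = 252 kPa = 2.520×10^5 Pa; ρ = 117 g/L = 117.0 kg/m³; g = 9.810 m/s².
h = 219.6 m
219.6 m × (1 in / 0.02540 m) = 8644 in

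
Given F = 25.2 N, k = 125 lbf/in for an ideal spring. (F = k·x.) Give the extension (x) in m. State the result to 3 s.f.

From Hooke's law: x = F/k.
F = 25.2 N; k = 125 lbf/in = 21891 N/m.
x = 0.001151 m

0.00115 m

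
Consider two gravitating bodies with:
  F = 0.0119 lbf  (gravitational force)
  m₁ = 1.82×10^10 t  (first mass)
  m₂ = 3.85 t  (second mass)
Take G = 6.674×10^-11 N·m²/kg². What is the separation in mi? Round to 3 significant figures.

From Newton's law of gravitation: r = √(G·m₁m₂/F).
F = 0.0119 lbf = 0.05293 N; m₁ = 1.82×10^10 t = 1.820×10^13 kg; m₂ = 3.85 t = 3850 kg; G = 6.674×10^-11 N·m²/kg².
r = 9399 m
9399 m × (1 mi / 1609 m) = 5.840 mi

5.84 mi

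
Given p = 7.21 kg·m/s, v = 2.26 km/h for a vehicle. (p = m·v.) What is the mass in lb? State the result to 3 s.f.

25.3 lb

Rearranging: m = p/v.
p = 7.21 kg·m/s; v = 2.26 km/h = 0.6278 m/s.
m = 11.48 kg
11.48 kg × (1 lb / 0.4536 kg) = 25.32 lb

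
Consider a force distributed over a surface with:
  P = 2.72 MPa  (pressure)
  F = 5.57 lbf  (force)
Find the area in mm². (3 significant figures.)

Solving P = F/A for A: A = F/P.
P = 2.72 MPa = 2.720×10^6 Pa; F = 5.57 lbf = 24.78 N.
A = 9.109×10^-6 m²
9.109×10^-6 m² × (1 mm² / 1.000×10^-6 m²) = 9.109 mm²

9.11 mm²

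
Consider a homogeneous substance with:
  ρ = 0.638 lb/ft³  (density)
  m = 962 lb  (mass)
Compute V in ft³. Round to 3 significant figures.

1510 ft³

Rearranging ρ = m/V for V: V = m/ρ.
ρ = 0.638 lb/ft³ = 10.22 kg/m³; m = 962 lb = 436.4 kg.
V = 42.70 m³
42.70 m³ × (1 ft³ / 0.02832 m³) = 1508 ft³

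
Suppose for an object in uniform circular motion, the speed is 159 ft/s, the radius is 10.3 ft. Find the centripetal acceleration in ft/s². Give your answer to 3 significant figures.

2450 ft/s²

Directly: a = v²/r.
v = 159 ft/s = 48.46 m/s; r = 10.3 ft = 3.139 m.
a = 748.1 m/s²
748.1 m/s² × (1 ft/s² / 0.3048 m/s²) = 2454 ft/s²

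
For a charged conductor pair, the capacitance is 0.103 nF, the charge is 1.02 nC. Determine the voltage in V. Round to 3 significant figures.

Rearranging: V = Q/C.
C = 0.103 nF = 1.030×10^-10 F; Q = 1.02 nC = 1.020×10^-9 C.
V = 9.903 V

9.90 V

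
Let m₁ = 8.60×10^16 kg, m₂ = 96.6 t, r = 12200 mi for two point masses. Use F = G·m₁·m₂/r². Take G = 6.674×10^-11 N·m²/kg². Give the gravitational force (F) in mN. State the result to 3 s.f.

Directly: F = Gm₁m₂/r².
m₁ = 8.60×10^16 kg; m₂ = 96.6 t = 96600 kg; r = 12200 mi = 1.963×10^7 m; G = 6.674×10^-11 N·m²/kg².
F = 0.001438 N
0.001438 N × (1 mN / 0.001000 N) = 1.438 mN

1.44 mN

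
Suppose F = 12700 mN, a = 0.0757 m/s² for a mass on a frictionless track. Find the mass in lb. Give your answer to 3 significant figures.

From Newton's second law: m = F/a.
F = 12700 mN = 12.70 N; a = 0.0757 m/s².
m = 167.8 kg
167.8 kg × (1 lb / 0.4536 kg) = 369.9 lb

370 lb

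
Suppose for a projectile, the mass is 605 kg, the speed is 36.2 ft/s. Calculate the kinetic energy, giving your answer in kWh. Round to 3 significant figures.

0.0102 kWh

Directly: KE = ½mv².
m = 605 kg; v = 36.2 ft/s = 11.03 m/s.
KE = 36828 J  (the unit combination reduces to kg·m²/s² = J)
36828 J × (1 kWh / 3.600×10^6 J) = 0.01023 kWh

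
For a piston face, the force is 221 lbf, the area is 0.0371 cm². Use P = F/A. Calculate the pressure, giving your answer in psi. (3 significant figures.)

38400 psi

P is given directly by: P = F/A.
F = 221 lbf = 983.1 N; A = 0.0371 cm² = 3.710×10^-6 m².
P = 2.650×10^8 Pa  (the unit combination reduces to kg/(m·s²) = Pa)
2.650×10^8 Pa × (1 psi / 6895 Pa) = 38431 psi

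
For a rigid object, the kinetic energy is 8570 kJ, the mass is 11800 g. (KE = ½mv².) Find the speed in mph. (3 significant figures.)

2700 mph

Rearranging: v = √(2·KE/m).
KE = 8570 kJ = 8.570×10^6 J; m = 11800 g = 11.80 kg.
v = 1205 m/s
1205 m/s × (1 mph / 0.4470 m/s) = 2696 mph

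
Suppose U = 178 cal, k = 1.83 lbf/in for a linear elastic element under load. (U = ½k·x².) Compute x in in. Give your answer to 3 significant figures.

Rearranging: x = √(2U/k).
U = 178 cal = 744.8 J; k = 1.83 lbf/in = 320.5 N/m.
x = 2.156 m
2.156 m × (1 in / 0.02540 m) = 84.88 in

84.9 in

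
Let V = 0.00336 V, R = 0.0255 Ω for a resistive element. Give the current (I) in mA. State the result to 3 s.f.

132 mA

From Ohm's law: I = V/R.
V = 0.00336 V; R = 0.0255 Ω.
I = 0.1318 A
0.1318 A × (1 mA / 0.001000 A) = 131.8 mA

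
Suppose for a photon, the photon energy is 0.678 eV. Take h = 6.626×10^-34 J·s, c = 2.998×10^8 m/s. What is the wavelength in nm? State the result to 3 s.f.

Solving E = h·c/λ for λ: λ = hc/E.
E = 0.678 eV = 1.086×10^-19 J; h = 6.626×10^-34 J·s; c = 2.998×10^8 m/s.
λ = 1.829×10^-6 m
1.829×10^-6 m × (1 nm / 1.000×10^-9 m) = 1829 nm

1830 nm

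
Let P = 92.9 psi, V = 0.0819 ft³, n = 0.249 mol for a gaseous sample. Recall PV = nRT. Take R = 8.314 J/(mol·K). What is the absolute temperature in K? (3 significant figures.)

From the ideal-gas law: T = PV/(nR).
P = 92.9 psi = 6.405×10^5 Pa; V = 0.0819 ft³ = 0.002319 m³; n = 0.249 mol; R = 8.314 J/(mol·K).
T = 717.6 K

718 K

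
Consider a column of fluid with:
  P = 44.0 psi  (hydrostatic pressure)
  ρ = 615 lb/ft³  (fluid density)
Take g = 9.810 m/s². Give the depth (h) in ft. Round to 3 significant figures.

10.3 ft

Rearranging: h = P/(ρ·g).
P = 44.0 psi = 3.034×10^5 Pa; ρ = 615 lb/ft³ = 9851 kg/m³; g = 9.810 m/s².
h = 3.139 m
3.139 m × (1 ft / 0.3048 m) = 10.30 ft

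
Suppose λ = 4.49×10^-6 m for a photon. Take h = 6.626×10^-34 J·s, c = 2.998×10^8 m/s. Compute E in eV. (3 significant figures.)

0.276 eV

Directly: E = hc/λ.
λ = 4.49×10^-6 m; h = 6.626×10^-34 J·s; c = 2.998×10^8 m/s.
E = 4.424×10^-20 J  (the unit combination reduces to kg·m²/s² = J)
4.424×10^-20 J × (1 eV / 1.602×10^-19 J) = 0.2761 eV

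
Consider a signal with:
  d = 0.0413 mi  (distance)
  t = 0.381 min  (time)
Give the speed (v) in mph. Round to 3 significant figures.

Directly: v = d/t.
d = 0.0413 mi = 66.47 m; t = 0.381 min = 22.86 s.
v = 2.908 m/s
2.908 m/s × (1 mph / 0.4470 m/s) = 6.504 mph

6.50 mph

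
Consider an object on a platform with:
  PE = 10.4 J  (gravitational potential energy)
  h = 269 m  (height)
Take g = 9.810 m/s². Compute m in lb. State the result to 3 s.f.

Rearranging: m = PE/(g·h).
PE = 10.4 J; h = 269 m; g = 9.810 m/s².
m = 0.003941 kg
0.003941 kg × (1 lb / 0.4536 kg) = 0.008689 lb

0.00869 lb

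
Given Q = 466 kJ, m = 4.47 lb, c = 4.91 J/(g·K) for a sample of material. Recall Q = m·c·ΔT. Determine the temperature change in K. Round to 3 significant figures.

Rearranging Q = m·c·ΔT for ΔT: ΔT = Q/(m·c).
Q = 466 kJ = 4.660×10^5 J; m = 4.47 lb = 2.028 kg; c = 4.91 J/(g·K) = 4910 J/(kg·K).
ΔT = 46.81 K

46.8 K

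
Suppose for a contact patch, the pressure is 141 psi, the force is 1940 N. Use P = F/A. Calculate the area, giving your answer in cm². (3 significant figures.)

20.0 cm²

Solving P = F/A for A: A = F/P.
P = 141 psi = 9.722×10^5 Pa; F = 1940 N.
A = 0.001996 m²
0.001996 m² × (1 cm² / 1.000×10^-4 m²) = 19.96 cm²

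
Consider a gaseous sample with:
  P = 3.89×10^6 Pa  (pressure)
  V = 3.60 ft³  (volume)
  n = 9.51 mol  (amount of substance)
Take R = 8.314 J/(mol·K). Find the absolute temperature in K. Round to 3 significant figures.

5020 K

From the ideal-gas law: T = PV/(nR).
P = 3.89×10^6 Pa; V = 3.60 ft³ = 0.1019 m³; n = 9.51 mol; R = 8.314 J/(mol·K).
T = 5015 K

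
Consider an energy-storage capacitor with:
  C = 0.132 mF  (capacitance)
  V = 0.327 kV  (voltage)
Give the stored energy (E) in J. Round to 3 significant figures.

7.06 J

E is given directly by: E = ½CV².
C = 0.132 mF = 1.320×10^-4 F; V = 0.327 kV = 327.0 V.
E = 7.057 J  (the unit combination reduces to kg·m²/s² = J)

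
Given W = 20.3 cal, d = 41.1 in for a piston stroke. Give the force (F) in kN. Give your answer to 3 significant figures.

0.0814 kN

Rearranging W = F·d for F: F = W/d.
W = 20.3 cal = 84.94 J; d = 41.1 in = 1.044 m.
F = 81.36 N
81.36 N × (1 kN / 1000 N) = 0.08136 kN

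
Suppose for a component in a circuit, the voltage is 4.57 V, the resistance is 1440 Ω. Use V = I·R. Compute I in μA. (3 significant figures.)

Rearranging: I = V/R.
V = 4.57 V; R = 1440 Ω.
I = 0.003174 A
0.003174 A × (1 μA / 1.000×10^-6 A) = 3174 μA

3170 μA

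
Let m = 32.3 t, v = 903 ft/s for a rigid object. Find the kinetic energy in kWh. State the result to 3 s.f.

KE is given directly by: KE = ½mv².
m = 32.3 t = 32300 kg; v = 903 ft/s = 275.2 m/s.
KE = 1.223×10^9 J
1.223×10^9 J × (1 kWh / 3.600×10^6 J) = 339.8 kWh

340 kWh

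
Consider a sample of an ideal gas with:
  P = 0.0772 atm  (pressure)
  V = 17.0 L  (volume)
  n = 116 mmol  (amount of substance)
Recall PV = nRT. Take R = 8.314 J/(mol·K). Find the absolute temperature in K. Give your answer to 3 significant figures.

From the ideal-gas law: T = PV/(nR).
P = 0.0772 atm = 7822 Pa; V = 17.0 L = 0.01700 m³; n = 116 mmol = 0.1160 mol; R = 8.314 J/(mol·K).
T = 137.9 K

138 K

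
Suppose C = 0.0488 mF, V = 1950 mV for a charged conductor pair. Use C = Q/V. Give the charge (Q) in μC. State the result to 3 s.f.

95.2 μC

Solving C = Q/V for Q: Q = CV.
C = 0.0488 mF = 4.880×10^-5 F; V = 1950 mV = 1.950 V.
Q = 9.516×10^-5 C  (the unit combination reduces to A·s = C)
9.516×10^-5 C × (1 μC / 1.000×10^-6 C) = 95.16 μC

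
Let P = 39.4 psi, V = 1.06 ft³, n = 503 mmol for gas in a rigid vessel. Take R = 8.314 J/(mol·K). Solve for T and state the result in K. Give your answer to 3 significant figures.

1950 K

Rearranging PV = nRT for T: T = PV/(nR).
P = 39.4 psi = 2.717×10^5 Pa; V = 1.06 ft³ = 0.03002 m³; n = 503 mmol = 0.5030 mol; R = 8.314 J/(mol·K).
T = 1950 K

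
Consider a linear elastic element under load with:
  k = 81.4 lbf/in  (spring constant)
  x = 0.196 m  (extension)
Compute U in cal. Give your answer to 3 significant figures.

65.4 cal

Directly: U = ½kx².
k = 81.4 lbf/in = 14255 N/m; x = 0.196 m.
U = 273.8 J
273.8 J × (1 cal / 4.184 J) = 65.44 cal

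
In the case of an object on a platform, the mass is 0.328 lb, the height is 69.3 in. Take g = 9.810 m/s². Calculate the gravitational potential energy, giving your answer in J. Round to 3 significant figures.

Directly: PE = mgh.
m = 0.328 lb = 0.1488 kg; h = 69.3 in = 1.760 m; g = 9.810 m/s².
PE = 2.569 J

2.57 J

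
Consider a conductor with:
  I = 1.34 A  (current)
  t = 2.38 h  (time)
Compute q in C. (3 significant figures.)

11500 C

q is given directly by: q = It.
I = 1.34 A; t = 2.38 h = 8568 s.
q = 11481 C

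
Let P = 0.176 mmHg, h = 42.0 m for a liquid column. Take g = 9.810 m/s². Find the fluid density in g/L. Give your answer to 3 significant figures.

0.0570 g/L

Rearranging: ρ = P/(g·h).
P = 0.176 mmHg = 23.46 Pa; h = 42.0 m; g = 9.810 m/s².
ρ = 0.05695 kg/m³
Since 1 g/L = 1 kg/m³, 0.05695 g/L.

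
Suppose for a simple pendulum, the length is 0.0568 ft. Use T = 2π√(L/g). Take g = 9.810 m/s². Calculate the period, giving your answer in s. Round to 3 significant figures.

T is given directly by: T = 2π√(L/g).
L = 0.0568 ft = 0.01731 m; g = 9.810 m/s².
T = 0.2640 s

0.264 s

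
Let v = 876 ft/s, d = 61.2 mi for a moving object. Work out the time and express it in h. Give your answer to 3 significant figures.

0.102 h

Solving v = d/t for t: t = d/v.
v = 876 ft/s = 267.0 m/s; d = 61.2 mi = 98492 m.
t = 368.9 s
368.9 s × (1 h / 3600 s) = 0.1025 h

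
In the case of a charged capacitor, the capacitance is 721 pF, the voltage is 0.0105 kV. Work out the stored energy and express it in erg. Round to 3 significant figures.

0.397 erg

E is given directly by: E = ½CV².
C = 721 pF = 7.210×10^-10 F; V = 0.0105 kV = 10.50 V.
E = 3.975×10^-8 J
3.975×10^-8 J × (1 erg / 1.000×10^-7 J) = 0.3975 erg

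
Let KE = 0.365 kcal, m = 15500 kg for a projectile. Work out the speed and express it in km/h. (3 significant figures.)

Rearranging: v = √(2·KE/m).
KE = 0.365 kcal = 1527 J; m = 15500 kg.
v = 0.4439 m/s
0.4439 m/s × (1 km/h / 0.2778 m/s) = 1.598 km/h

1.60 km/h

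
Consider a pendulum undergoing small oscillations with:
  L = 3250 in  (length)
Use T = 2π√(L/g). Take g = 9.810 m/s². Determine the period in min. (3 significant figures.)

Directly: T = 2π√(L/g).
L = 3250 in = 82.55 m; g = 9.810 m/s².
T = 18.23 s
18.23 s × (1 min / 60.00 s) = 0.3038 min

0.304 min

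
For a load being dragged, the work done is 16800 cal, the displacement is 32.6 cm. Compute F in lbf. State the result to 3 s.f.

Solving W = F·d for F: F = W/d.
W = 16800 cal = 70291 J; d = 32.6 cm = 0.3260 m.
F = 2.156×10^5 N  (the unit combination reduces to kg·m/s² = N)
2.156×10^5 N × (1 lbf / 4.448 N) = 48473 lbf

48500 lbf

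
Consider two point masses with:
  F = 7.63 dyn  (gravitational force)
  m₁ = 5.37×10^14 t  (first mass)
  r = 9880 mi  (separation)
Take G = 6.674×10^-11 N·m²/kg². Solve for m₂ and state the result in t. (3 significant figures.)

From Newton's law of gravitation: m₂ = F·r²/(G·m₁).
F = 7.63 dyn = 7.630×10^-5 N; m₁ = 5.37×10^14 t = 5.370×10^17 kg; r = 9880 mi = 1.590×10^7 m; G = 6.674×10^-11 N·m²/kg².
m₂ = 538.2 kg
538.2 kg × (1 t / 1000 kg) = 0.5382 t

0.538 t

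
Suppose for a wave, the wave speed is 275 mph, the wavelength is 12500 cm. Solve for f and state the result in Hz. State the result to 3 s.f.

0.983 Hz

Solving v = f·λ for f: f = v/λ.
v = 275 mph = 122.9 m/s; λ = 12500 cm = 125.0 m.
f = 0.9835 Hz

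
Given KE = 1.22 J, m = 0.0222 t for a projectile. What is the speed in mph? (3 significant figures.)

Rearranging: v = √(2·KE/m).
KE = 1.22 J; m = 0.0222 t = 22.20 kg.
v = 0.3315 m/s
0.3315 m/s × (1 mph / 0.4470 m/s) = 0.7416 mph

0.742 mph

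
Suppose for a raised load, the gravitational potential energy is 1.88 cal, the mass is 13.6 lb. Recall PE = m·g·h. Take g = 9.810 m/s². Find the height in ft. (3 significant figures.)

0.426 ft

Rearranging: h = PE/(m·g).
PE = 1.88 cal = 7.866 J; m = 13.6 lb = 6.169 kg; g = 9.810 m/s².
h = 0.1300 m
0.1300 m × (1 ft / 0.3048 m) = 0.4264 ft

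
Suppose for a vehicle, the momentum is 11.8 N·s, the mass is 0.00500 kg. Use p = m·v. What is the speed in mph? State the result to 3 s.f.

5280 mph

Solving p = m·v for v: v = p/m.
p = 11.8 N·s = 11.80 kg·m/s; m = 0.00500 kg.
v = 2360 m/s
2360 m/s × (1 mph / 0.4470 m/s) = 5279 mph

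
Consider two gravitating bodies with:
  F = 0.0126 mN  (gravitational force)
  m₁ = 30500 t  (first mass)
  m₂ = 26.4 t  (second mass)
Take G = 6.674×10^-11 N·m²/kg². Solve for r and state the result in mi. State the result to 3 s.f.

1.28 mi

Rearranging F = G·m₁·m₂/r² for r: r = √(G·m₁m₂/F).
F = 0.0126 mN = 1.260×10^-5 N; m₁ = 30500 t = 3.050×10^7 kg; m₂ = 26.4 t = 26400 kg; G = 6.674×10^-11 N·m²/kg².
r = 2065 m
2065 m × (1 mi / 1609 m) = 1.283 mi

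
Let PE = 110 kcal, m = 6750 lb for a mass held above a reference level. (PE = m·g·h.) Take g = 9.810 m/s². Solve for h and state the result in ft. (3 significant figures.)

Rearranging PE = m·g·h for h: h = PE/(m·g).
PE = 110 kcal = 4.602×10^5 J; m = 6750 lb = 3062 kg; g = 9.810 m/s².
h = 15.32 m
15.32 m × (1 ft / 0.3048 m) = 50.27 ft

50.3 ft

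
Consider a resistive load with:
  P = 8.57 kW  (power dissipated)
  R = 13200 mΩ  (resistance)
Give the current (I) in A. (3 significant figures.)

Rearranging P = I²R for I: I = √(P/R).
P = 8.57 kW = 8570 W; R = 13200 mΩ = 13.20 Ω.
I = 25.48 A

25.5 A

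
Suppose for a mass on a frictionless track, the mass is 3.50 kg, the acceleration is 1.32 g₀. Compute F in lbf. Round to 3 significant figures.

10.2 lbf

F is given directly by: F = m·a.
m = 3.50 kg; a = 1.32 g₀ = 12.94 m/s².
F = 45.31 N
45.31 N × (1 lbf / 4.448 N) = 10.19 lbf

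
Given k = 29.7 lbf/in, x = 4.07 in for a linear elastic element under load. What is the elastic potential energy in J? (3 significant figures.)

27.8 J

Directly: U = ½kx².
k = 29.7 lbf/in = 5201 N/m; x = 4.07 in = 0.1034 m.
U = 27.79 J  (the unit combination reduces to kg·m²/s² = J)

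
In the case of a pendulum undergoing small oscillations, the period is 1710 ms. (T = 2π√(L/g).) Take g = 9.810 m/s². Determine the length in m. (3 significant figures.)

0.727 m

Rearranging: L = g·(T/2π)².
T = 1710 ms = 1.710 s; g = 9.810 m/s².
L = 0.7266 m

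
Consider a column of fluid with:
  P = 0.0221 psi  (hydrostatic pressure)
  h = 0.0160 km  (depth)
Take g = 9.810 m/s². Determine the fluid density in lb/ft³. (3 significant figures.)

Rearranging: ρ = P/(g·h).
P = 0.0221 psi = 152.4 Pa; h = 0.0160 km = 16.00 m; g = 9.810 m/s².
ρ = 0.9708 kg/m³
0.9708 kg/m³ × (1 lb/ft³ / 16.02 kg/m³) = 0.06060 lb/ft³

0.0606 lb/ft³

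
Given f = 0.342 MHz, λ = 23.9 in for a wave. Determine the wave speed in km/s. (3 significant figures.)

208 km/s

v is given directly by: v = fλ.
f = 0.342 MHz = 3.420×10^5 Hz; λ = 23.9 in = 0.6071 m.
v = 2.076×10^5 m/s
2.076×10^5 m/s × (1 km/s / 1000 m/s) = 207.6 km/s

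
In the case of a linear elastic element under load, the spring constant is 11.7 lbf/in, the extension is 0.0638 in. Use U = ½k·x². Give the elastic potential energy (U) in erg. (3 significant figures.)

U is given directly by: U = ½kx².
k = 11.7 lbf/in = 2049 N/m; x = 0.0638 in = 0.001621 m.
U = 0.002690 J  (the unit combination reduces to kg·m²/s² = J)
0.002690 J × (1 erg / 1.000×10^-7 J) = 26904 erg

26900 erg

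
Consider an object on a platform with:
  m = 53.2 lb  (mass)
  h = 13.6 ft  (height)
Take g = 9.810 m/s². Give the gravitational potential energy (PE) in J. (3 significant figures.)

PE is given directly by: PE = mgh.
m = 53.2 lb = 24.13 kg; h = 13.6 ft = 4.145 m; g = 9.810 m/s².
PE = 981.3 J  (the unit combination reduces to kg·m²/s² = J)

981 J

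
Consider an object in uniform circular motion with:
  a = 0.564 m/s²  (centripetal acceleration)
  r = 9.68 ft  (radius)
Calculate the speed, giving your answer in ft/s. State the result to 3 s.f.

Rearranging: v = √(a·r).
a = 0.564 m/s²; r = 9.68 ft = 2.950 m.
v = 1.290 m/s
1.290 m/s × (1 ft/s / 0.3048 m/s) = 4.232 ft/s

4.23 ft/s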